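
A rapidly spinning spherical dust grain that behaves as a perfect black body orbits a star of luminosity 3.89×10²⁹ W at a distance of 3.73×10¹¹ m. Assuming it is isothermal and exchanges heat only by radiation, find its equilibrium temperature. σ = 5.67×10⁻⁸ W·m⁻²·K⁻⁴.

First find the stellar flux at distance d: S = L/(4πd²) = 3.89×10²⁹/(4π·(3.73×10¹¹)²) = 2.225×10⁵ W/m².
For an isothermal sphere, absorbed (1−a)S·πr² = emitted σ·4πr²·T⁴, so T⁴ = (1−a)S/(4σ).
T⁴ = 1.00·2.225×10⁵/(4·5.67×10⁻⁸) = 9.810×10¹¹ K⁴.

T ≈ 995 K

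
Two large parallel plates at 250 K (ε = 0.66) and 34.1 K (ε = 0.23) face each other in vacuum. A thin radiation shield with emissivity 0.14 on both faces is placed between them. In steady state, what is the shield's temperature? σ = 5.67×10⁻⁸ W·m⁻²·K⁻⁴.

In steady state the net flux on the hot side equals that on the cold side.
σ(T₁⁴−T_s⁴)/D₁ = σ(T_s⁴−T₂⁴)/D₂, with D₁ = 1/ε₁+1/ε_s−1 = 7.658, D₂ = 1/ε_s+1/ε₂−1 = 10.49.
Solve for T_s⁴: T_s⁴ = (D₂·T₁⁴ + D₁·T₂⁴)/(D₁+D₂) = 2.259×10⁹ K⁴.

T_s ≈ 218 K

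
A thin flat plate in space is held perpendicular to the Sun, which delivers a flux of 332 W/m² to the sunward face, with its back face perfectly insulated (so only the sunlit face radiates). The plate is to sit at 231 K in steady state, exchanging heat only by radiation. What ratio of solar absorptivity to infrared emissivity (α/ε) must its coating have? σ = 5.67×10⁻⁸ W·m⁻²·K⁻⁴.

α/ε ≈ 0.486

Balance: αS·A = εσ·1A·T⁴ ⇒ α/ε = σT⁴/S.
α/ε = 5.67×10⁻⁸·(231)⁴/332 = 5.67×10⁻⁸·2.847×10⁹/332.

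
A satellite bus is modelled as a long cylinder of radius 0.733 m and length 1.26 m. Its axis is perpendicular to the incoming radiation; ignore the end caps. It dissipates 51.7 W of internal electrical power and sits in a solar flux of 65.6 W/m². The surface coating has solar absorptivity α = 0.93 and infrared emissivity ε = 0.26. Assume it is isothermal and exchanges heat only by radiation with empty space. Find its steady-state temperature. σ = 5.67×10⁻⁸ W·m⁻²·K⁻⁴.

At steady state, absorbed solar power + internal power = radiated power.
Absorbed: α·S·A_cross = 0.93·65.6·1.847 = 112.7 W (cross-section 2rL).
Total input = 112.7 + 51.7 = 164.4 W.
Radiated: εσ·A_surf·T⁴ with A_surf = 2πrL = 5.803 m².
T⁴ = 164.4/(0.26·5.67×10⁻⁸·5.803) = 1.922×10⁹ K⁴.

T ≈ 209 K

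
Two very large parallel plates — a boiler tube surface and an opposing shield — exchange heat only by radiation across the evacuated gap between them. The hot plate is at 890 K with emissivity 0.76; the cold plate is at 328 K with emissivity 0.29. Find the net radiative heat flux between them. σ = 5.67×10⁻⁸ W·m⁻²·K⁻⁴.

q ≈ 9280 W/m²

For two infinite grey parallel plates, q = σ(T₁⁴ − T₂⁴)/(1/ε₁ + 1/ε₂ − 1).
T₁⁴ − T₂⁴ = 6.274×10¹¹ − 1.157×10¹⁰ = 6.158×10¹¹ K⁴.
1/ε₁ + 1/ε₂ − 1 = 1.316 + 3.448 − 1 = 3.764.
q = 5.67×10⁻⁸ × 6.158×10¹¹ / 3.764.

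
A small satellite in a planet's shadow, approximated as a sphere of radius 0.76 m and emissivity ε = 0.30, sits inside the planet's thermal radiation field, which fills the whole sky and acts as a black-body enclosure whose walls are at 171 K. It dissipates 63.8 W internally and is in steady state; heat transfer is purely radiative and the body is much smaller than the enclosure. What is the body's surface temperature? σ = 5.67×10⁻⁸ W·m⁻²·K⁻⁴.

For a small grey body in a large enclosure, net radiated power = εσA(T⁴ − T_w⁴).
Steady state: P = εσA(T⁴ − T_w⁴) with A = 4πr² = 7.258 m².
T⁴ = P/(εσA) + T_w⁴ = 63.8/(0.30·5.67×10⁻⁸·7.258) + (171)⁴
    = 5.167×10⁸ + 8.550×10⁸ = 1.372×10⁹ K⁴.

T ≈ 192 K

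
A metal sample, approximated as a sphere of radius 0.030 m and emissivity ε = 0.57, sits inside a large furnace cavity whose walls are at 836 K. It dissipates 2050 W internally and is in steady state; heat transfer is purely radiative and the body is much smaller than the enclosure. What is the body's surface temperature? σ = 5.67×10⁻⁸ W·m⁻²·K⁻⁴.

T ≈ 1570 K

For a small grey body in a large enclosure, net radiated power = εσA(T⁴ − T_w⁴).
Steady state: P = εσA(T⁴ − T_w⁴) with A = 4πr² = 0.01131 m².
T⁴ = P/(εσA) + T_w⁴ = 2050/(0.57·5.67×10⁻⁸·0.01131) + (836)⁴
    = 5.608×10¹² + 4.885×10¹¹ = 6.097×10¹² K⁴.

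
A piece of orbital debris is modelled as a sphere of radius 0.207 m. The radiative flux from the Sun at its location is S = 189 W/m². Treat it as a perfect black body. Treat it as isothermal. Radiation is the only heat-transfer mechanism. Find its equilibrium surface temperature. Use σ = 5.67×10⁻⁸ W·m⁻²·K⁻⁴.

T ≈ 170 K

At equilibrium, absorbed power = emitted power.
Absorbing cross-section = πr² = 0.1346 m²; emitting surface = 4πr² = 0.5385 m² (ratio 4).
S·A_cross = εσ·A_surf·T⁴  ⇒  T⁴ = S/(4σ).
T⁴ = 1.00·189/(4·5.67×10⁻⁸) = 8.333×10⁸ K⁴.
T = (8.333×10⁸)^(1/4).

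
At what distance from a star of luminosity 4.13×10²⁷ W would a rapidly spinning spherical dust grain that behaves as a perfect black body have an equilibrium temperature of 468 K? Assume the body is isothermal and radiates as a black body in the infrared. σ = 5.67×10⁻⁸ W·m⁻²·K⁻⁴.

For an isothermal black-emitting sphere, (1−a)S·πr² = σ·4πr²·T⁴ ⇒ S = 4σT⁴/(1−a).
S = 4·5.67×10⁻⁸·(468)⁴/1.00 = 10880 W/m².
Flux falls as S = L/(4πd²), so d = √(L/(4πS)) = √(4.13×10²⁷/(4π·10880)).

d ≈ 1.74×10¹¹ m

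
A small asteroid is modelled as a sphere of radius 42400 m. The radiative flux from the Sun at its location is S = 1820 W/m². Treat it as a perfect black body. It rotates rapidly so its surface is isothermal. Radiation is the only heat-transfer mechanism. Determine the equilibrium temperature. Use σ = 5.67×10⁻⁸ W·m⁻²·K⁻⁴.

At equilibrium, absorbed power = emitted power.
Absorbing cross-section = πr² = 5.648×10⁹ m²; emitting surface = 4πr² = 2.259×10¹⁰ m² (ratio 4).
S·A_cross = εσ·A_surf·T⁴  ⇒  T⁴ = S/(4σ).
T⁴ = 1.00·1820/(4·5.67×10⁻⁸) = 8.025×10⁹ K⁴.
T = (8.025×10⁹)^(1/4).

T ≈ 299 K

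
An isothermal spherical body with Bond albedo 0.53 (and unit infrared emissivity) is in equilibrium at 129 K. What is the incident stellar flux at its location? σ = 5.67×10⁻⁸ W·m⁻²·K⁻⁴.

S ≈ 134 W/m²

(1−a)S·πr² = σ·4πr²·T⁴ ⇒ S = 4σT⁴/(1−a).
S = 4·5.67×10⁻⁸·2.769×10⁸/0.470.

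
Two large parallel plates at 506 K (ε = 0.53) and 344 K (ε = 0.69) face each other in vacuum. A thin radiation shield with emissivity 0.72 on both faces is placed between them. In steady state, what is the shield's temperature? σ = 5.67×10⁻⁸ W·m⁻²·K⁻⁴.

In steady state the net flux on the hot side equals that on the cold side.
σ(T₁⁴−T_s⁴)/D₁ = σ(T_s⁴−T₂⁴)/D₂, with D₁ = 1/ε₁+1/ε_s−1 = 2.276, D₂ = 1/ε_s+1/ε₂−1 = 1.838.
Solve for T_s⁴: T_s⁴ = (D₂·T₁⁴ + D₁·T₂⁴)/(D₁+D₂) = 3.704×10¹⁰ K⁴.

T_s ≈ 439 K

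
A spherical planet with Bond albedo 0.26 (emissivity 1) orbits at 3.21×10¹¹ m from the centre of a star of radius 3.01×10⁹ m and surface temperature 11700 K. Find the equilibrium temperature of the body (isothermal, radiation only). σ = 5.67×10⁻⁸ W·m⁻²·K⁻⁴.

The star's surface emits σT_*⁴; at distance d the flux is S = σT_*⁴(R_*/d)².
S = 5.67×10⁻⁸·(11700)⁴·(3.01×10⁹/3.21×10¹¹)² = 93420 W/m².
For an isothermal sphere T⁴ = (1−a)S/(4σ) = 3.048×10¹¹ K⁴.

T ≈ 743 K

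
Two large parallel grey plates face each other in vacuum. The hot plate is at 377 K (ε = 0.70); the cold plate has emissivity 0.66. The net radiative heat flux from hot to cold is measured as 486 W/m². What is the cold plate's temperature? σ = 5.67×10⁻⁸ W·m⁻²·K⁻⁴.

q = σ(T₁⁴ − T₂⁴)/(1/ε₁ + 1/ε₂ − 1); denominator = 1.944.
T₂⁴ = T₁⁴ − q·(1/ε₁+1/ε₂−1)/σ = 2.020×10¹⁰ − 486·1.944/5.67×10⁻⁸
    = 3.540×10⁹ K⁴.

T₂ ≈ 244 K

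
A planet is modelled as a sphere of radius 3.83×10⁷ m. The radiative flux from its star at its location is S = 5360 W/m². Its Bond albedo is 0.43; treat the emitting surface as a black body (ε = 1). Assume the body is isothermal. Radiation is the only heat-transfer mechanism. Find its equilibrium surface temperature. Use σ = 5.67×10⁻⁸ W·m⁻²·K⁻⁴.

T ≈ 341 K

At equilibrium, absorbed power = emitted power.
Absorbing cross-section = πr² = 4.608×10¹⁵ m²; emitting surface = 4πr² = 1.843×10¹⁶ m² (ratio 4).
(1−a)S·A_cross = εσ·A_surf·T⁴  ⇒  T⁴ = (1−a)S/(4σ).
T⁴ = 0.570·5360/(4·5.67×10⁻⁸) = 1.347×10¹⁰ K⁴.
T = (1.347×10¹⁰)^(1/4).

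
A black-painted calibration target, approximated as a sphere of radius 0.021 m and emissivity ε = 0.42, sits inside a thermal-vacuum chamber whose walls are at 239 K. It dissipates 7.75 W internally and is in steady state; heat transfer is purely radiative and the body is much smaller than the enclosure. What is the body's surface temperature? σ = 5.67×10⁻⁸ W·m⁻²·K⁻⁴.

T ≈ 499 K

For a small grey body in a large enclosure, net radiated power = εσA(T⁴ − T_w⁴).
Steady state: P = εσA(T⁴ − T_w⁴) with A = 4πr² = 0.005542 m².
T⁴ = P/(εσA) + T_w⁴ = 7.75/(0.42·5.67×10⁻⁸·0.005542) + (239)⁴
    = 5.872×10¹⁰ + 3.263×10⁹ = 6.199×10¹⁰ K⁴.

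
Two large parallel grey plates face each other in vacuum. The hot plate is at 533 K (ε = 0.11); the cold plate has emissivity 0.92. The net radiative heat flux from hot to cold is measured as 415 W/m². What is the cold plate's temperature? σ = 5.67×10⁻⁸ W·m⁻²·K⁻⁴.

q = σ(T₁⁴ − T₂⁴)/(1/ε₁ + 1/ε₂ − 1); denominator = 9.178.
T₂⁴ = T₁⁴ − q·(1/ε₁+1/ε₂−1)/σ = 8.071×10¹⁰ − 415·9.178/5.67×10⁻⁸
    = 1.353×10¹⁰ K⁴.

T₂ ≈ 341 K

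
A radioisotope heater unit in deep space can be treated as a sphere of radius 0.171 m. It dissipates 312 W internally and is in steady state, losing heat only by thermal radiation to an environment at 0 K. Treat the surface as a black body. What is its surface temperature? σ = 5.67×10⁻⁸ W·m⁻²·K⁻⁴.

Steady state: internal power = radiated power, P = εσA T⁴.
Radiating area A = 4πr² = 0.3675 m².
T⁴ = P/(εσA) = 312/(1.0·5.67×10⁻⁸·0.3675) = 1.498×10¹⁰ K⁴.
T = (1.498×10¹⁰)^(1/4).

T ≈ 350 K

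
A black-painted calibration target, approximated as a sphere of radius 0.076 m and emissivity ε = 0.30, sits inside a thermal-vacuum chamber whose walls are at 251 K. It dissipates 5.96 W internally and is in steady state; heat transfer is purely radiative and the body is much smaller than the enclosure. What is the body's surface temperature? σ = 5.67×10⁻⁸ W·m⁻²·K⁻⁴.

For a small grey body in a large enclosure, net radiated power = εσA(T⁴ − T_w⁴).
Steady state: P = εσA(T⁴ − T_w⁴) with A = 4πr² = 0.07258 m².
T⁴ = P/(εσA) + T_w⁴ = 5.96/(0.30·5.67×10⁻⁸·0.07258) + (251)⁴
    = 4.827×10⁹ + 3.969×10⁹ = 8.796×10⁹ K⁴.

T ≈ 306 K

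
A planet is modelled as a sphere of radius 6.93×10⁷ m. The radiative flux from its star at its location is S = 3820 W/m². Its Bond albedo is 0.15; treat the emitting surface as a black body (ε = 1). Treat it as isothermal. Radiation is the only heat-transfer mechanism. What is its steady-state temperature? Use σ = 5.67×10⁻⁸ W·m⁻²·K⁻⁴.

At equilibrium, absorbed power = emitted power.
Absorbing cross-section = πr² = 1.509×10¹⁶ m²; emitting surface = 4πr² = 6.035×10¹⁶ m² (ratio 4).
(1−a)S·A_cross = εσ·A_surf·T⁴  ⇒  T⁴ = (1−a)S/(4σ).
T⁴ = 0.850·3820/(4·5.67×10⁻⁸) = 1.432×10¹⁰ K⁴.
T = (1.432×10¹⁰)^(1/4).

T ≈ 346 K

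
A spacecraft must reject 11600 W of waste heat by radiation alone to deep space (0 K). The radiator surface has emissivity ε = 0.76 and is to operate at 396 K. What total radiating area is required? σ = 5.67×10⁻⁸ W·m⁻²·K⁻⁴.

A ≈ 10.9 m²

P = εσA T⁴ ⇒ A = P/(εσT⁴).
T⁴ = 2.459×10¹⁰ K⁴.
A = 11600/(0.76 × 5.67×10⁻⁸ × 2.459×10¹⁰).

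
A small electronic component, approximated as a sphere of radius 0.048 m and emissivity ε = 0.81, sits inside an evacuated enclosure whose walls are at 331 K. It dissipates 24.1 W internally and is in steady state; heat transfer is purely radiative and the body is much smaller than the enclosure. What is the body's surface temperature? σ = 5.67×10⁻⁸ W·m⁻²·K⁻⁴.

T ≈ 417 K

For a small grey body in a large enclosure, net radiated power = εσA(T⁴ − T_w⁴).
Steady state: P = εσA(T⁴ − T_w⁴) with A = 4πr² = 0.02895 m².
T⁴ = P/(εσA) + T_w⁴ = 24.1/(0.81·5.67×10⁻⁸·0.02895) + (331)⁴
    = 1.812×10¹⁰ + 1.200×10¹⁰ = 3.013×10¹⁰ K⁴.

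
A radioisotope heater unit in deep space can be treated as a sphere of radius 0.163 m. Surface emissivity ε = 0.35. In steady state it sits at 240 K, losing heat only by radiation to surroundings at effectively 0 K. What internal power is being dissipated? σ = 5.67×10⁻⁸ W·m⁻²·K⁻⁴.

Steady state: P = εσA T⁴.
A = 4πr² = 0.3339 m²; T⁴ = (240)⁴ = 3.318×10⁹ K⁴.
P = 0.35 × 5.67×10⁻⁸ × 0.3339 × 3.318×10⁹.

P ≈ 22.0 W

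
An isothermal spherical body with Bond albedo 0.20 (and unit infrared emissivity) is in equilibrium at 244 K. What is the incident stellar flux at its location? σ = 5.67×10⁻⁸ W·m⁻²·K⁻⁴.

S ≈ 1000 W/m²

(1−a)S·πr² = σ·4πr²·T⁴ ⇒ S = 4σT⁴/(1−a).
S = 4·5.67×10⁻⁸·3.545×10⁹/0.800.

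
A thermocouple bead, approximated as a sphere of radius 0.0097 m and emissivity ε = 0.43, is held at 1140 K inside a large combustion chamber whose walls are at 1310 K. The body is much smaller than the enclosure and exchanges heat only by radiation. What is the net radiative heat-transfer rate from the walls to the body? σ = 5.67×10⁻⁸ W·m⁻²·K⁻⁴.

For a small grey body in a large enclosure: P_net = εσA(T_body⁴ − T_wall⁴).
A = 4πr² = 0.001182 m²; T_body⁴ − T_wall⁴ = 1.689×10¹² − 2.945×10¹² = -1.256×10¹² K⁴.
|P_net| = 0.43·5.67×10⁻⁸·0.001182·1.256×10¹².

P_net ≈ 36.2 W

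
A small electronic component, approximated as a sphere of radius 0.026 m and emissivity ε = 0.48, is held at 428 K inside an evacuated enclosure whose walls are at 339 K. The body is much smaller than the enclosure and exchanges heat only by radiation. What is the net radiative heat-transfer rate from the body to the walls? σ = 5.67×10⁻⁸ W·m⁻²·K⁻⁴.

P_net ≈ 4.70 W

For a small grey body in a large enclosure: P_net = εσA(T_body⁴ − T_wall⁴).
A = 4πr² = 0.008495 m²; T_body⁴ − T_wall⁴ = 3.356×10¹⁰ − 1.321×10¹⁰ = 2.035×10¹⁰ K⁴.
|P_net| = 0.48·5.67×10⁻⁸·0.008495·2.035×10¹⁰.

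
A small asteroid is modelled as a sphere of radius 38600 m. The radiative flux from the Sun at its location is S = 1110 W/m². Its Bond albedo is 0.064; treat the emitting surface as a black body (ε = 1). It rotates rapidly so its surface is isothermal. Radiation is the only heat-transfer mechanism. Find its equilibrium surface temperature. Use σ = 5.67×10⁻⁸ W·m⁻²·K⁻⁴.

T ≈ 260 K

At equilibrium, absorbed power = emitted power.
Absorbing cross-section = πr² = 4.681×10⁹ m²; emitting surface = 4πr² = 1.872×10¹⁰ m² (ratio 4).
(1−a)S·A_cross = εσ·A_surf·T⁴  ⇒  T⁴ = (1−a)S/(4σ).
T⁴ = 0.936·1110/(4·5.67×10⁻⁸) = 4.581×10⁹ K⁴.
T = (4.581×10⁹)^(1/4).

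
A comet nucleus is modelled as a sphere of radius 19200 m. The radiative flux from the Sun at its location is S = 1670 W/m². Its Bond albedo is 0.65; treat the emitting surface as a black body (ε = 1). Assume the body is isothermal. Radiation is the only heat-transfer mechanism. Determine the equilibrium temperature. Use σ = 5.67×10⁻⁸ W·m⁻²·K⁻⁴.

At equilibrium, absorbed power = emitted power.
Absorbing cross-section = πr² = 1.158×10⁹ m²; emitting surface = 4πr² = 4.632×10⁹ m² (ratio 4).
(1−a)S·A_cross = εσ·A_surf·T⁴  ⇒  T⁴ = (1−a)S/(4σ).
T⁴ = 0.350·1670/(4·5.67×10⁻⁸) = 2.577×10⁹ K⁴.
T = (2.577×10⁹)^(1/4).

T ≈ 225 K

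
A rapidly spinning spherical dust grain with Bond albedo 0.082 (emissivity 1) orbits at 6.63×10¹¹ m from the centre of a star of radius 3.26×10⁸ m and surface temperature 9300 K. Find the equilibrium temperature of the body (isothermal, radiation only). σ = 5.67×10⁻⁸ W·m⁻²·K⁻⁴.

The star's surface emits σT_*⁴; at distance d the flux is S = σT_*⁴(R_*/d)².
S = 5.67×10⁻⁸·(9300)⁴·(3.26×10⁸/6.63×10¹¹)² = 102.5 W/m².
For an isothermal sphere T⁴ = (1−a)S/(4σ) = 4.151×10⁸ K⁴.

T ≈ 143 K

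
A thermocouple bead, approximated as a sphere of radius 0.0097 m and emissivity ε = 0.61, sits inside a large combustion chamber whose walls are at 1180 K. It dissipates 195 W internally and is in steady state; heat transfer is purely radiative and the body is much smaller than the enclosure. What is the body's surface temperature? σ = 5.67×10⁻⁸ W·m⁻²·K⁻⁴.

For a small grey body in a large enclosure, net radiated power = εσA(T⁴ − T_w⁴).
Steady state: P = εσA(T⁴ − T_w⁴) with A = 4πr² = 0.001182 m².
T⁴ = P/(εσA) + T_w⁴ = 195/(0.61·5.67×10⁻⁸·0.001182) + (1180)⁴
    = 4.768×10¹² + 1.939×10¹² = 6.707×10¹² K⁴.

T ≈ 1610 K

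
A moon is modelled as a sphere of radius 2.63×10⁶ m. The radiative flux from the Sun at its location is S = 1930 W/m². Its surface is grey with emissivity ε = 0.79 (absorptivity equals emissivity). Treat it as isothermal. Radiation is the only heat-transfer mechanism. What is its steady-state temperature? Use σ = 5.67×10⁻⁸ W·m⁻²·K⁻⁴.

T ≈ 304 K

At equilibrium, absorbed power = emitted power.
Absorbing cross-section = πr² = 2.173×10¹³ m²; emitting surface = 4πr² = 8.692×10¹³ m² (ratio 4).
εS·A_cross = εσ·A_surf·T⁴  ⇒  T⁴ = S/(4σ)   (ε cancels).
T⁴ = 1930/(4·5.67×10⁻⁸) = 8.510×10⁹ K⁴.
T = (8.510×10⁹)^(1/4).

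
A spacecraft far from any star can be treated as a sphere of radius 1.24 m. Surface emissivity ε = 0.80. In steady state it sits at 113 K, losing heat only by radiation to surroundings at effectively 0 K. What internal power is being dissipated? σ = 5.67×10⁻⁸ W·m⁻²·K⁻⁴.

P ≈ 143 W

Steady state: P = εσA T⁴.
A = 4πr² = 19.32 m²; T⁴ = (113)⁴ = 1.630×10⁸ K⁴.
P = 0.80 × 5.67×10⁻⁸ × 19.32 × 1.630×10⁸.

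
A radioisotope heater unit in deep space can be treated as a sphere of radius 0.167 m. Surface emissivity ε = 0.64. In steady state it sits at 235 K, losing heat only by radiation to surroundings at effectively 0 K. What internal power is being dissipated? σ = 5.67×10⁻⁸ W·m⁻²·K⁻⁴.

P ≈ 38.8 W

Steady state: P = εσA T⁴.
A = 4πr² = 0.3505 m²; T⁴ = (235)⁴ = 3.050×10⁹ K⁴.
P = 0.64 × 5.67×10⁻⁸ × 0.3505 × 3.050×10⁹.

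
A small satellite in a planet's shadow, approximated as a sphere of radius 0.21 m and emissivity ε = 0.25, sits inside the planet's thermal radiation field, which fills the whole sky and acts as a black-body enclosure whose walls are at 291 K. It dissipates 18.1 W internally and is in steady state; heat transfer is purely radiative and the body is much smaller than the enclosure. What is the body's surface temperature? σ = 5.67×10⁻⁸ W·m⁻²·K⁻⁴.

For a small grey body in a large enclosure, net radiated power = εσA(T⁴ − T_w⁴).
Steady state: P = εσA(T⁴ − T_w⁴) with A = 4πr² = 0.5542 m².
T⁴ = P/(εσA) + T_w⁴ = 18.1/(0.25·5.67×10⁻⁸·0.5542) + (291)⁴
    = 2.304×10⁹ + 7.171×10⁹ = 9.475×10⁹ K⁴.

T ≈ 312 K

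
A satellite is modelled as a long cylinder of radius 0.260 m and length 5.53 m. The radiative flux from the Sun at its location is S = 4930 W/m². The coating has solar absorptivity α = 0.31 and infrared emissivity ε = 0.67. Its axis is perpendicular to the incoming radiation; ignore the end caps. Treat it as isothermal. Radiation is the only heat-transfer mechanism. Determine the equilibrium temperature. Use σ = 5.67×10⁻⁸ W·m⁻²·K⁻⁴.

T ≈ 336 K

At equilibrium, absorbed power = emitted power.
Absorbing cross-section = 2rL = 2.876 m²; emitting surface = 2πrL = 9.034 m² (ratio π).
αS·A_cross = εσ·A_surf·T⁴  ⇒  T⁴ = αS/(ε·πσ).
T⁴ = 0.310·4930/(0.67·π·5.67×10⁻⁸) = 1.281×10¹⁰ K⁴.
T = (1.281×10¹⁰)^(1/4).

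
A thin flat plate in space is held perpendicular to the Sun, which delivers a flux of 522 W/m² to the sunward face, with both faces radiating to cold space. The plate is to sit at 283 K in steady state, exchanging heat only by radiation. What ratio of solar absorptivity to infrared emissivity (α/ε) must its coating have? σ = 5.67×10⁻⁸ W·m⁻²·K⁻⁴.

Balance: αS·A = εσ·2A·T⁴ ⇒ α/ε = 2σT⁴/S.
α/ε = 2·5.67×10⁻⁸·(283)⁴/522 = 2·5.67×10⁻⁸·6.414×10⁹/522.

α/ε ≈ 1.39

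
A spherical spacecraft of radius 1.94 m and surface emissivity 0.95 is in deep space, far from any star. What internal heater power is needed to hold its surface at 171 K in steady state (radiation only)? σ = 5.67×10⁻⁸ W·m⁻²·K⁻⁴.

P = εσ·4πr²·T⁴.
4πr² = 47.29 m²; T⁴ = 8.550×10⁸ K⁴.
P = 0.95·5.67×10⁻⁸·47.29·8.550×10⁸.

P ≈ 2180 W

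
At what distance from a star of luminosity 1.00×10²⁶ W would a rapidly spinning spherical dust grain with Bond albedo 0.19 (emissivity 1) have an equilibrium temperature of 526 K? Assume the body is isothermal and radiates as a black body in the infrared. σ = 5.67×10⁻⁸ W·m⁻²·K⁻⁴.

For an isothermal black-emitting sphere, (1−a)S·πr² = σ·4πr²·T⁴ ⇒ S = 4σT⁴/(1−a).
S = 4·5.67×10⁻⁸·(526)⁴/0.810 = 21430 W/m².
Flux falls as S = L/(4πd²), so d = √(L/(4πS)) = √(1.00×10²⁶/(4π·21430)).

d ≈ 1.93×10¹⁰ m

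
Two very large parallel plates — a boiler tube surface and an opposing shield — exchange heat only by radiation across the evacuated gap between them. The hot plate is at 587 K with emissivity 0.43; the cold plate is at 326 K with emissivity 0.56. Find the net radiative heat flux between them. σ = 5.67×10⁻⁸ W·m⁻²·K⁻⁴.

q ≈ 1960 W/m²

For two infinite grey parallel plates, q = σ(T₁⁴ − T₂⁴)/(1/ε₁ + 1/ε₂ − 1).
T₁⁴ − T₂⁴ = 1.187×10¹¹ − 1.129×10¹⁰ = 1.074×10¹¹ K⁴.
1/ε₁ + 1/ε₂ − 1 = 2.326 + 1.786 − 1 = 3.111.
q = 5.67×10⁻⁸ × 1.074×10¹¹ / 3.111.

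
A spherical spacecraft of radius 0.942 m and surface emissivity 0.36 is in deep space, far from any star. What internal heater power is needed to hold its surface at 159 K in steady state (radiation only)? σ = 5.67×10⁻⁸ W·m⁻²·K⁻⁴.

P ≈ 145 W

P = εσ·4πr²·T⁴.
4πr² = 11.15 m²; T⁴ = 6.391×10⁸ K⁴.
P = 0.36·5.67×10⁻⁸·11.15·6.391×10⁸.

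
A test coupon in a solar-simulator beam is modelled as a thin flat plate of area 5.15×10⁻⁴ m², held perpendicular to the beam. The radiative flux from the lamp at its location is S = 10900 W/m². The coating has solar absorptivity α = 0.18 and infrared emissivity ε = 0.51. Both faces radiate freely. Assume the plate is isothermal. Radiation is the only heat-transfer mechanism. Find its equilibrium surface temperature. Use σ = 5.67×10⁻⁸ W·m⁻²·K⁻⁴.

At equilibrium, absorbed power = emitted power.
Absorbing cross-section = A = 5.150×10⁻⁴ m²; emitting surface = 2A = 0.001030 m² (ratio 2).
αS·A_cross = εσ·A_surf·T⁴  ⇒  T⁴ = αS/(ε·2σ).
T⁴ = 0.180·10900/(0.51·2·5.67×10⁻⁸) = 3.392×10¹⁰ K⁴.
T = (3.392×10¹⁰)^(1/4).

T ≈ 429 K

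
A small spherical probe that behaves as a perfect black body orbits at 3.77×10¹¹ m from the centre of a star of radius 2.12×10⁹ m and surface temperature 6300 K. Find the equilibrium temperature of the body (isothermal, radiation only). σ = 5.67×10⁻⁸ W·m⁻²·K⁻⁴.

The star's surface emits σT_*⁴; at distance d the flux is S = σT_*⁴(R_*/d)².
S = 5.67×10⁻⁸·(6300)⁴·(2.12×10⁹/3.77×10¹¹)² = 2824 W/m².
For an isothermal sphere T⁴ = (1−a)S/(4σ) = 1.245×10¹⁰ K⁴.

T ≈ 334 K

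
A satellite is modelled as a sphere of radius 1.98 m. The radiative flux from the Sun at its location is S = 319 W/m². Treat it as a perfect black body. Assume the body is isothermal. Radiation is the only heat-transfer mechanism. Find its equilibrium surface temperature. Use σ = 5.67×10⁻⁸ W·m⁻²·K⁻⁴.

At equilibrium, absorbed power = emitted power.
Absorbing cross-section = πr² = 12.32 m²; emitting surface = 4πr² = 49.27 m² (ratio 4).
S·A_cross = εσ·A_surf·T⁴  ⇒  T⁴ = S/(4σ).
T⁴ = 1.00·319/(4·5.67×10⁻⁸) = 1.407×10⁹ K⁴.
T = (1.407×10⁹)^(1/4).

T ≈ 194 K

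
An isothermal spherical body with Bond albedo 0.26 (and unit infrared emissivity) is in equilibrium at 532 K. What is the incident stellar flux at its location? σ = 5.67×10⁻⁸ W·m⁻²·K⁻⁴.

S ≈ 24600 W/m²

(1−a)S·πr² = σ·4πr²·T⁴ ⇒ S = 4σT⁴/(1−a).
S = 4·5.67×10⁻⁸·8.010×10¹⁰/0.740.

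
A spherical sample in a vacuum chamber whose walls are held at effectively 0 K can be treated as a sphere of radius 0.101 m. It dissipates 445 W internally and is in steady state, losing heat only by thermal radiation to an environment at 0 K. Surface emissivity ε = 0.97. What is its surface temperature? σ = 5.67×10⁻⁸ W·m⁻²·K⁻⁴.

T ≈ 501 K

Steady state: internal power = radiated power, P = εσA T⁴.
Radiating area A = 4πr² = 0.1282 m².
T⁴ = P/(εσA) = 445/(0.97·5.67×10⁻⁸·0.1282) = 6.312×10¹⁰ K⁴.
T = (6.312×10¹⁰)^(1/4).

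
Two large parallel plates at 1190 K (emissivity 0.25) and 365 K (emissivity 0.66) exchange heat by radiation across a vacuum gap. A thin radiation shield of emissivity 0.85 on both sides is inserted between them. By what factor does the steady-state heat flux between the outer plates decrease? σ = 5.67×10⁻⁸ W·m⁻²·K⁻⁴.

Without shield: q₀ = σΔ(T⁴)/(1/ε₁+1/ε₂−1) with denominator 4.515.
With shield the two gaps are in series; the resistances add: (1/ε₁+1/ε_s−1)+(1/ε_s+1/ε₂−1) = 4.176+1.692 = 5.868.
Heat-flux ratio q₀/q = 5.868/4.515.

factor ≈ 1.30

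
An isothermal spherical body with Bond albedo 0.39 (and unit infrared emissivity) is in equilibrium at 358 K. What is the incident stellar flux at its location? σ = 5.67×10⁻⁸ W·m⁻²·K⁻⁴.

(1−a)S·πr² = σ·4πr²·T⁴ ⇒ S = 4σT⁴/(1−a).
S = 4·5.67×10⁻⁸·1.643×10¹⁰/0.610.

S ≈ 6110 W/m²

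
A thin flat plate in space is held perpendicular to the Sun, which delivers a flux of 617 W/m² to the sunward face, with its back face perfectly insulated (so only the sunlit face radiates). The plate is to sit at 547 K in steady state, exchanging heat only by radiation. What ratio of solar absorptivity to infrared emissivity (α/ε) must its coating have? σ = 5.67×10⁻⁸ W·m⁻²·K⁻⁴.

α/ε ≈ 8.23

Balance: αS·A = εσ·1A·T⁴ ⇒ α/ε = σT⁴/S.
α/ε = 5.67×10⁻⁸·(547)⁴/617 = 5.67×10⁻⁸·8.953×10¹⁰/617.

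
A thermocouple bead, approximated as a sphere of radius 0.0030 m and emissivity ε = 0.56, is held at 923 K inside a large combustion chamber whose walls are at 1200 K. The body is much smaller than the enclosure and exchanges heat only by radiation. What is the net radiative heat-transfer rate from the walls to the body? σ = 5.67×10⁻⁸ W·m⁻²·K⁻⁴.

For a small grey body in a large enclosure: P_net = εσA(T_body⁴ − T_wall⁴).
A = 4πr² = 1.131×10⁻⁴ m²; T_body⁴ − T_wall⁴ = 7.258×10¹¹ − 2.074×10¹² = -1.348×10¹² K⁴.
|P_net| = 0.56·5.67×10⁻⁸·1.131×10⁻⁴·1.348×10¹².

P_net ≈ 4.84 W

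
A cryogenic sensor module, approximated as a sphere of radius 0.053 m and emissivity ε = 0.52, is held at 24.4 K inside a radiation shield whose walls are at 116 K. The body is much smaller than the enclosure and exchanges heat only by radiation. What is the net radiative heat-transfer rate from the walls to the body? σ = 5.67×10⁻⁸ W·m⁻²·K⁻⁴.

For a small grey body in a large enclosure: P_net = εσA(T_body⁴ − T_wall⁴).
A = 4πr² = 0.03530 m²; T_body⁴ − T_wall⁴ = 3.545×10⁵ − 1.811×10⁸ = -1.807×10⁸ K⁴.
|P_net| = 0.52·5.67×10⁻⁸·0.03530·1.807×10⁸.

P_net ≈ 0.188 W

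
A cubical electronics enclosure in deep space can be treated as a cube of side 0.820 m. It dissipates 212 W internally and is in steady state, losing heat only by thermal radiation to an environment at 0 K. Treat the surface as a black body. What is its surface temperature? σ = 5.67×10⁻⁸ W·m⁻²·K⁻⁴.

Steady state: internal power = radiated power, P = εσA T⁴.
Radiating area A = 6L² = 4.034 m².
T⁴ = P/(εσA) = 212/(1.0·5.67×10⁻⁸·4.034) = 9.268×10⁸ K⁴.
T = (9.268×10⁸)^(1/4).

T ≈ 174 K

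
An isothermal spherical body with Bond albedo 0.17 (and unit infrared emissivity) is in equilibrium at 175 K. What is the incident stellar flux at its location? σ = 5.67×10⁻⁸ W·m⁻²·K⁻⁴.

(1−a)S·πr² = σ·4πr²·T⁴ ⇒ S = 4σT⁴/(1−a).
S = 4·5.67×10⁻⁸·9.379×10⁸/0.830.

S ≈ 256 W/m²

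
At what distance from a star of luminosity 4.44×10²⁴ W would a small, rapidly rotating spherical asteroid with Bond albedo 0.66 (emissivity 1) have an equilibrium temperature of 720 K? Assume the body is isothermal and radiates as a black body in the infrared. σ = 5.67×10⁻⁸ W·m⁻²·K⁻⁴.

d ≈ 1.40×10⁹ m

For an isothermal black-emitting sphere, (1−a)S·πr² = σ·4πr²·T⁴ ⇒ S = 4σT⁴/(1−a).
S = 4·5.67×10⁻⁸·(720)⁴/0.340 = 1.793×10⁵ W/m².
Flux falls as S = L/(4πd²), so d = √(L/(4πS)) = √(4.44×10²⁴/(4π·1.793×10⁵)).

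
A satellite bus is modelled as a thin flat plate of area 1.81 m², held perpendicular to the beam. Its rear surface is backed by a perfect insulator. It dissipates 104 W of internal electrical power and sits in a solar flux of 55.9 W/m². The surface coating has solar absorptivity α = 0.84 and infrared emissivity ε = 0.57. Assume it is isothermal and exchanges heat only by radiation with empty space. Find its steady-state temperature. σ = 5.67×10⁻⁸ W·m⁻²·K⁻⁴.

At steady state, absorbed solar power + internal power = radiated power.
Absorbed: α·S·A_cross = 0.84·55.9·1.810 = 84.99 W (cross-section A).
Total input = 84.99 + 104 = 189.0 W.
Radiated: εσ·A_surf·T⁴ with A_surf = A = 1.810 m².
T⁴ = 189.0/(0.57·5.67×10⁻⁸·1.810) = 3.231×10⁹ K⁴.

T ≈ 238 K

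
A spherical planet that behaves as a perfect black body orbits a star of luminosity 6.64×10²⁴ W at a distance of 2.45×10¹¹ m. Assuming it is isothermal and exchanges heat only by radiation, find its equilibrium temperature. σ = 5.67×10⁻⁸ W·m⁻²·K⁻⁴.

First find the stellar flux at distance d: S = L/(4πd²) = 6.64×10²⁴/(4π·(2.45×10¹¹)²) = 8.803 W/m².
For an isothermal sphere, absorbed (1−a)S·πr² = emitted σ·4πr²·T⁴, so T⁴ = (1−a)S/(4σ).
T⁴ = 1.00·8.803/(4·5.67×10⁻⁸) = 3.881×10⁷ K⁴.

T ≈ 78.9 K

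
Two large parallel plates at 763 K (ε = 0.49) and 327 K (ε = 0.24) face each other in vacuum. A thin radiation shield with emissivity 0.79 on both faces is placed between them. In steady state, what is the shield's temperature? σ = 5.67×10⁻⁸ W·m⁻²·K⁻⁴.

In steady state the net flux on the hot side equals that on the cold side.
σ(T₁⁴−T_s⁴)/D₁ = σ(T_s⁴−T₂⁴)/D₂, with D₁ = 1/ε₁+1/ε_s−1 = 2.307, D₂ = 1/ε_s+1/ε₂−1 = 4.432.
Solve for T_s⁴: T_s⁴ = (D₂·T₁⁴ + D₁·T₂⁴)/(D₁+D₂) = 2.268×10¹¹ K⁴.

T_s ≈ 690 K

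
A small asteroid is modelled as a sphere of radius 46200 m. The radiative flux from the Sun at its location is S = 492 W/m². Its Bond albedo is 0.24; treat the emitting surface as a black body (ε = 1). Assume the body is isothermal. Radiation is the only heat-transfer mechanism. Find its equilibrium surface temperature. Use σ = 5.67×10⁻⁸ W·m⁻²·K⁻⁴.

T ≈ 202 K

At equilibrium, absorbed power = emitted power.
Absorbing cross-section = πr² = 6.706×10⁹ m²; emitting surface = 4πr² = 2.682×10¹⁰ m² (ratio 4).
(1−a)S·A_cross = εσ·A_surf·T⁴  ⇒  T⁴ = (1−a)S/(4σ).
T⁴ = 0.760·492/(4·5.67×10⁻⁸) = 1.649×10⁹ K⁴.
T = (1.649×10⁹)^(1/4).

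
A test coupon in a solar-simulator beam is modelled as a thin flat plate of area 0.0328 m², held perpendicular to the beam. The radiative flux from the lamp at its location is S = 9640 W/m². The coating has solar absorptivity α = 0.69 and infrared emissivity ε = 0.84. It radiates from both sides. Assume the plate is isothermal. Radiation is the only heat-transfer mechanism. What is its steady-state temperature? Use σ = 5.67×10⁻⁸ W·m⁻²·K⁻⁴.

At equilibrium, absorbed power = emitted power.
Absorbing cross-section = A = 0.03280 m²; emitting surface = 2A = 0.06560 m² (ratio 2).
αS·A_cross = εσ·A_surf·T⁴  ⇒  T⁴ = αS/(ε·2σ).
T⁴ = 0.690·9640/(0.84·2·5.67×10⁻⁸) = 6.983×10¹⁰ K⁴.
T = (6.983×10¹⁰)^(1/4).

T ≈ 514 K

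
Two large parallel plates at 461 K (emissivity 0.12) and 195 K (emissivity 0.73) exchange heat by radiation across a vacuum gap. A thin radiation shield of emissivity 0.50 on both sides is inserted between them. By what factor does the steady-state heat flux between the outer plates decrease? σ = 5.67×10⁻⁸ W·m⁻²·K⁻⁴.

factor ≈ 1.34

Without shield: q₀ = σΔ(T⁴)/(1/ε₁+1/ε₂−1) with denominator 8.703.
With shield the two gaps are in series; the resistances add: (1/ε₁+1/ε_s−1)+(1/ε_s+1/ε₂−1) = 9.333+2.370 = 11.70.
Heat-flux ratio q₀/q = 11.70/8.703.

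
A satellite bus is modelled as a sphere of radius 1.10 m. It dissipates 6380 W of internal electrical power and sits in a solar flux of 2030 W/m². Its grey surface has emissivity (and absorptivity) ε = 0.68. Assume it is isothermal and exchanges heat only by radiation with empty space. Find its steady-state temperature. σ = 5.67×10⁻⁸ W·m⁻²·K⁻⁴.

T ≈ 375 K

At steady state, absorbed solar power + internal power = radiated power.
Absorbed: α·S·A_cross = 0.68·2030·3.801 = 5247 W (cross-section πr²).
Total input = 5247 + 6380 = 11630 W.
Radiated: εσ·A_surf·T⁴ with A_surf = 4πr² = 15.21 m².
T⁴ = 11630/(0.68·5.67×10⁻⁸·15.21) = 1.983×10¹⁰ K⁴.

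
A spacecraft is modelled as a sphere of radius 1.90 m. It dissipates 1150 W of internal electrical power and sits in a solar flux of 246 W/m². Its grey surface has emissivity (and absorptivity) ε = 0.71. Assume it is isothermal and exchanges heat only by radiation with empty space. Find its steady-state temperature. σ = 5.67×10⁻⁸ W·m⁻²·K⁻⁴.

T ≈ 203 K

At steady state, absorbed solar power + internal power = radiated power.
Absorbed: α·S·A_cross = 0.71·246·11.34 = 1981 W (cross-section πr²).
Total input = 1981 + 1150 = 3131 W.
Radiated: εσ·A_surf·T⁴ with A_surf = 4πr² = 45.36 m².
T⁴ = 3131/(0.71·5.67×10⁻⁸·45.36) = 1.714×10⁹ K⁴.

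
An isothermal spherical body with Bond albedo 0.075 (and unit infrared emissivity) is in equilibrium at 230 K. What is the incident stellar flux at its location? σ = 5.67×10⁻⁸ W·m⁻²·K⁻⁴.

S ≈ 686 W/m²

(1−a)S·πr² = σ·4πr²·T⁴ ⇒ S = 4σT⁴/(1−a).
S = 4·5.67×10⁻⁸·2.798×10⁹/0.925.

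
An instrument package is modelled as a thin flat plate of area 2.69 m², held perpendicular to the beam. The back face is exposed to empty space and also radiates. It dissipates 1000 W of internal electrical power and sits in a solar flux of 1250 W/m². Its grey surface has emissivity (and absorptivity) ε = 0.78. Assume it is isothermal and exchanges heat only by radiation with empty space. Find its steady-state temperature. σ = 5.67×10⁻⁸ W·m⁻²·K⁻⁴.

T ≈ 351 K

At steady state, absorbed solar power + internal power = radiated power.
Absorbed: α·S·A_cross = 0.78·1250·2.690 = 2623 W (cross-section A).
Total input = 2623 + 1000 = 3623 W.
Radiated: εσ·A_surf·T⁴ with A_surf = 2A = 5.380 m².
T⁴ = 3623/(0.78·5.67×10⁻⁸·5.380) = 1.523×10¹⁰ K⁴.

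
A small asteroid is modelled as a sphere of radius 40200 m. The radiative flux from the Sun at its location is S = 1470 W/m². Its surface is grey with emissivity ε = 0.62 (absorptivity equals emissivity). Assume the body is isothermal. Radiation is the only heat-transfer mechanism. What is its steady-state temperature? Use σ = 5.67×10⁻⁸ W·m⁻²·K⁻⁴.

At equilibrium, absorbed power = emitted power.
Absorbing cross-section = πr² = 5.077×10⁹ m²; emitting surface = 4πr² = 2.031×10¹⁰ m² (ratio 4).
εS·A_cross = εσ·A_surf·T⁴  ⇒  T⁴ = S/(4σ)   (ε cancels).
T⁴ = 1470/(4·5.67×10⁻⁸) = 6.481×10⁹ K⁴.
T = (6.481×10⁹)^(1/4).

T ≈ 284 K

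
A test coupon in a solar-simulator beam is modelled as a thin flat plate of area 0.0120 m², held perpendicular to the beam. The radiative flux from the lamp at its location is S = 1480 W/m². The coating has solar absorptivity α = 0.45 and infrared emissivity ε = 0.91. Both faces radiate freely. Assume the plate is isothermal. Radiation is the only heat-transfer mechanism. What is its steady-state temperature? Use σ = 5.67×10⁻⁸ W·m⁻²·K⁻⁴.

T ≈ 283 K

At equilibrium, absorbed power = emitted power.
Absorbing cross-section = A = 0.01200 m²; emitting surface = 2A = 0.02400 m² (ratio 2).
αS·A_cross = εσ·A_surf·T⁴  ⇒  T⁴ = αS/(ε·2σ).
T⁴ = 0.450·1480/(0.91·2·5.67×10⁻⁸) = 6.454×10⁹ K⁴.
T = (6.454×10⁹)^(1/4).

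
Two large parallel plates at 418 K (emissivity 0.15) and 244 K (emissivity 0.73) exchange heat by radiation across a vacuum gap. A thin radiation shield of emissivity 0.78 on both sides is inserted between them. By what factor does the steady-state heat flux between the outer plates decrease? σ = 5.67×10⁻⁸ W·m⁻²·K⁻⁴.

Without shield: q₀ = σΔ(T⁴)/(1/ε₁+1/ε₂−1) with denominator 7.037.
With shield the two gaps are in series; the resistances add: (1/ε₁+1/ε_s−1)+(1/ε_s+1/ε₂−1) = 6.949+1.652 = 8.601.
Heat-flux ratio q₀/q = 8.601/7.037.

factor ≈ 1.22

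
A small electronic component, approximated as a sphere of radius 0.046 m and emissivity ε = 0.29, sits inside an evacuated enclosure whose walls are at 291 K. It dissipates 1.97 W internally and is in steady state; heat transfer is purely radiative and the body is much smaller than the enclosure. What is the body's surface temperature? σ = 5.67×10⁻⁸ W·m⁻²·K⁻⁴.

For a small grey body in a large enclosure, net radiated power = εσA(T⁴ − T_w⁴).
Steady state: P = εσA(T⁴ − T_w⁴) with A = 4πr² = 0.02659 m².
T⁴ = P/(εσA) + T_w⁴ = 1.97/(0.29·5.67×10⁻⁸·0.02659) + (291)⁴
    = 4.506×10⁹ + 7.171×10⁹ = 1.168×10¹⁰ K⁴.

T ≈ 329 K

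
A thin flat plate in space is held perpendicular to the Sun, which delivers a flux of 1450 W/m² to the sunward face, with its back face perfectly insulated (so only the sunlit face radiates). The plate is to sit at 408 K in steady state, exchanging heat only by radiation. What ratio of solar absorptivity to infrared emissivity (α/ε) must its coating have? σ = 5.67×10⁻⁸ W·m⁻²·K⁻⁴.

α/ε ≈ 1.08

Balance: αS·A = εσ·1A·T⁴ ⇒ α/ε = σT⁴/S.
α/ε = 5.67×10⁻⁸·(408)⁴/1450 = 5.67×10⁻⁸·2.771×10¹⁰/1450.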